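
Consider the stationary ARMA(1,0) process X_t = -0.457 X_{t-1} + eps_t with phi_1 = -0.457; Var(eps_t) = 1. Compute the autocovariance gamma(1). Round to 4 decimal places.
\gamma(1) = -0.5776

Multiply the model equation by X_{t-k} and take expectations. With theta_0 = psi_0 = 1 and psi_j the MA(infinity) weights, this gives
  gamma(k) - sum_i phi_i gamma(k-i) = c_k,
  c_k = sigma^2 * sum_{j=k..q} theta_j psi_{j-k}   (c_k = 0 for k > q),
using gamma(-m) = gamma(m).
Pure AR (q = 0): c_0 = sigma^2 = 1, c_k = 0 for k >= 1.
Equations for k = 0 and k = 1 (AR order 1):
  gamma(0) = phi_1 gamma(1) + c_0
  gamma(1) = phi_1 gamma(0) + c_1
Substituting the second into the first: gamma(0) (1 - phi_1^2) = c_0 + phi_1 c_1, so
  gamma(0) = c_0 / (1 - phi_1^2) = 1 / (1 - (-0.457)^2) = 1 / 0.791151 = 1.263981.
  gamma(1) = phi_1 gamma(0) = (-0.457)(1.263981) = -0.577639.
Therefore gamma(1) = -0.5776 (to 4 decimal places).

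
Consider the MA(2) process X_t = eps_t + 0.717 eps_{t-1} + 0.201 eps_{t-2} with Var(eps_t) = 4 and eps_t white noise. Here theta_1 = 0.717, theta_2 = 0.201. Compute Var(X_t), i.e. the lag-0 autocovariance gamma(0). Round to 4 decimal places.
\gamma(0) = 6.2180

For an MA(q) process X_t = eps_t + sum_i theta_i eps_{t-i} with
Var(eps_t) = sigma^2, the variance is
  gamma(0) = sigma^2 * (1 + sum_i theta_i^2).
  sum_i theta_i^2 = (0.717)^2 + (0.201)^2 = 0.514089 + 0.040401 = 0.55449.
  gamma(0) = 4 * (1 + 0.55449) = 4 * 1.55449 = 6.21796, which rounds to 6.2180.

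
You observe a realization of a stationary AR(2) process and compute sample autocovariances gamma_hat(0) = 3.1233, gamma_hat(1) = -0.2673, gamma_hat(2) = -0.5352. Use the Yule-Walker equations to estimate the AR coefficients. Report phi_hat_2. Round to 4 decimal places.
\hat\phi_{2} = -0.1800

The Yule-Walker equations for an AR(p) process read, in matrix form,
  Gamma_p phi = r_p,   with   (Gamma_p)_{ij} = gamma(|i - j|),
                       (r_p)_i = gamma(i),   i,j = 1..p.
Substitute the sample gammas (Toeplitz matrix and right-hand side of size 2):
  Gamma_p = [[3.1233, -0.2673], [-0.2673, 3.1233]]
  r_p     = [-0.2673, -0.5352]
Written out:
  3.1233 phi_1 - 0.2673 phi_2 = -0.2673
  -0.2673 phi_1 + 3.1233 phi_2 = -0.5352
Solve by Cramer's rule:
  det = gamma(0)^2 - gamma(1)^2 = (3.1233)^2 - (-0.2673)^2 = 9.75500289 - 0.07144929 = 9.6835536
  phi_hat_1 = [gamma(1) gamma(0) - gamma(1) gamma(2)] / det = [(-0.2673)(3.1233) - (-0.2673)(-0.5352)] / 9.6835536 = -0.97791705 / 9.6835536 = -0.101
  phi_hat_2 = [gamma(0) gamma(2) - gamma(1)^2] / det = [(3.1233)(-0.5352) - (-0.2673)^2] / 9.6835536 = -1.74303945 / 9.6835536 = -0.18
So phi_hat = [-0.1010, -0.1800].
Therefore phi_hat_2 = -0.1800.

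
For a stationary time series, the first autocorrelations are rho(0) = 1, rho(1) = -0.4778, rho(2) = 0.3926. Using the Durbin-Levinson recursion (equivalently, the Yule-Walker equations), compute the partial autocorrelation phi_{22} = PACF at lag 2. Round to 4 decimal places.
\phi_{22} = 0.2129

The PACF at lag k is phi_{kk}, the last component of the solution
to the Yule-Walker system G_k phi = r_k where
  (G_k)_{ij} = rho(|i - j|), (r_k)_i = rho(i), i,j = 1..k.
Equivalently, Durbin-Levinson gives phi_{kk} iteratively:
  phi_{11} = rho(1)
  phi_{kk} = [rho(k) - sum_{j=1..k-1} phi_{k-1,j} rho(k-j)]
            / [1 - sum_{j=1..k-1} phi_{k-1,j} rho(j)],
  phi_{k,j} = phi_{k-1,j} - phi_{kk} phi_{k-1,k-j},  j = 1..k-1.
Step k = 1:
  phi_11 = rho(1) = -0.4778.
Step k = 2:
  phi_22 = [rho(2) - phi_11 rho(1)] / [1 - phi_11 rho(1)] = [0.3926 - (-0.4778)(-0.4778)] / [1 - (-0.4778)(-0.4778)]
         = 0.16430716 / 0.77170716 = 0.2129.
Therefore phi_{22} = 0.2129.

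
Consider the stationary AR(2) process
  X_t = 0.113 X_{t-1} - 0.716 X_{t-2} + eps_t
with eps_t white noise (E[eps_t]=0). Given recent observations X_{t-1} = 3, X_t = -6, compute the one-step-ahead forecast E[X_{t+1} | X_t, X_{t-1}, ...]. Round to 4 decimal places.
E[X_{t+1} \mid \mathcal F_t] = -2.8260

For an AR(p) model X_t = c + sum_i phi_i X_{t-i} + eps_t, the
one-step-ahead conditional mean is
  E[X_{t+1} | X_t, ...] = c + sum_i phi_i X_{t+1-i}.
Substitute known values:
  E[X_{t+1} | ...] = (0.113) * (-6) + (-0.716) * (3)
                   = -2.8260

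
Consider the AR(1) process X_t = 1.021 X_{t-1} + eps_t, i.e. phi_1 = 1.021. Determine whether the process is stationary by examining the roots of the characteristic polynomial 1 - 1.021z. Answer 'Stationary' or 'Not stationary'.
\text{Not stationary}

The AR(p) characteristic polynomial is P(z) = 1 - 1.021z.
Stationarity requires all roots to lie outside the unit circle, i.e. |z| > 1 for every root.
This is linear in z: 1 + (-1.021) z = 0  =>  z = -1/(-1.021) = 0.979432,  |z| = 0.979432.
Moduli of all roots: 0.9794.
All moduli strictly greater than 1? No.
Verdict: Not stationary.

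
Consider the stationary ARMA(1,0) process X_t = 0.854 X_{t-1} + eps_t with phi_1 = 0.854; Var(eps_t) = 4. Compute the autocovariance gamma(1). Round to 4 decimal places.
\gamma(1) = 12.6199

Multiply the model equation by X_{t-k} and take expectations. With theta_0 = psi_0 = 1 and psi_j the MA(infinity) weights, this gives
  gamma(k) - sum_i phi_i gamma(k-i) = c_k,
  c_k = sigma^2 * sum_{j=k..q} theta_j psi_{j-k}   (c_k = 0 for k > q),
using gamma(-m) = gamma(m).
Pure AR (q = 0): c_0 = sigma^2 = 4, c_k = 0 for k >= 1.
Equations for k = 0 and k = 1 (AR order 1):
  gamma(0) = phi_1 gamma(1) + c_0
  gamma(1) = phi_1 gamma(0) + c_1
Substituting the second into the first: gamma(0) (1 - phi_1^2) = c_0 + phi_1 c_1, so
  gamma(0) = c_0 / (1 - phi_1^2) = 4 / (1 - (0.854)^2) = 4 / 0.270684 = 14.777379.
  gamma(1) = phi_1 gamma(0) = (0.854)(14.777379) = 12.619881.
Therefore gamma(1) = 12.6199 (to 4 decimal places).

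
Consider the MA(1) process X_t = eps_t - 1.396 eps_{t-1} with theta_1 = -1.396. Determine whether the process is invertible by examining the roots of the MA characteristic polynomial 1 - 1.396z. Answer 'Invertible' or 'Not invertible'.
\text{Not invertible}

The MA(q) characteristic polynomial is P(z) = 1 - 1.396z.
Invertibility requires all roots to lie outside the unit circle, i.e. |z| > 1 for every root.
This is linear in z: 1 + (-1.396) z = 0  =>  z = -1/(-1.396) = 0.716332,  |z| = 0.716332.
Moduli of all roots: 0.7163.
All moduli strictly greater than 1? No.
Verdict: Not invertible.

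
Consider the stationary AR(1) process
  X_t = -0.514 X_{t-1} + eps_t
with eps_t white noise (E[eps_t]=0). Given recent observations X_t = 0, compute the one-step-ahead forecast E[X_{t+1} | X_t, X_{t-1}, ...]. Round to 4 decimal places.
E[X_{t+1} \mid \mathcal F_t] = 0.0000

For an AR(p) model X_t = c + sum_i phi_i X_{t-i} + eps_t, the
one-step-ahead conditional mean is
  E[X_{t+1} | X_t, ...] = c + sum_i phi_i X_{t+1-i}.
Substitute known values:
  E[X_{t+1} | ...] = (-0.514) * (0)
                   = 0.0000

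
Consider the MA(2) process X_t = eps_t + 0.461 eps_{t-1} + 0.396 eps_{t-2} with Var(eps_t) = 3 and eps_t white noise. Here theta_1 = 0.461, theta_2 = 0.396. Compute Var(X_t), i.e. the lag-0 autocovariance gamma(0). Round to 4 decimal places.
\gamma(0) = 4.1080

For an MA(q) process X_t = eps_t + sum_i theta_i eps_{t-i} with
Var(eps_t) = sigma^2, the variance is
  gamma(0) = sigma^2 * (1 + sum_i theta_i^2).
  sum_i theta_i^2 = (0.461)^2 + (0.396)^2 = 0.212521 + 0.156816 = 0.369337.
  gamma(0) = 3 * (1 + 0.369337) = 3 * 1.369337 = 4.108011, which rounds to 4.1080.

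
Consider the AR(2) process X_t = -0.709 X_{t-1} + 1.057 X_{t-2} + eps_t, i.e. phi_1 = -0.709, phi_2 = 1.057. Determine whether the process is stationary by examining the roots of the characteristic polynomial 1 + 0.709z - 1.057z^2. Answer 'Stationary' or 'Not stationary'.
\text{Not stationary}

The AR(p) characteristic polynomial is P(z) = 1 + 0.709z - 1.057z^2.
Stationarity requires all roots to lie outside the unit circle, i.e. |z| > 1 for every root.
Set 1 + (0.709) z + (-1.057) z^2 = 0, i.e. a z^2 + b z + c = 0 with a = -1.057, b = 0.709, c = 1.
Discriminant D = b^2 - 4ac = (0.709)^2 - 4*(-1.057)*1 = 0.502681 - (-4.228) = 4.730681.
D >= 0, so the roots are real: z = (-b +/- sqrt(D)) / (2a) = (-0.709 +/- 2.175013) / (-2.114).
  z_1 = (-0.709 + 2.175013) / (-2.114) = -0.6935,   |z_1| = 0.6935.
  z_2 = (-0.709 - 2.175013) / (-2.114) = 1.3642,   |z_2| = 1.3642.
Moduli of all roots: 0.6935, 1.3642.
All moduli strictly greater than 1? No.
Verdict: Not stationary.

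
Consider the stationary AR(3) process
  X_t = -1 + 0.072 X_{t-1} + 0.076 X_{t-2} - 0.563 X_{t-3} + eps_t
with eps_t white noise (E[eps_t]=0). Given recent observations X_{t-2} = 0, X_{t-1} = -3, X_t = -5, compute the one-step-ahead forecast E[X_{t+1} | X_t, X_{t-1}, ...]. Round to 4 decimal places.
E[X_{t+1} \mid \mathcal F_t] = -1.5880

For an AR(p) model X_t = c + sum_i phi_i X_{t-i} + eps_t, the
one-step-ahead conditional mean is
  E[X_{t+1} | X_t, ...] = c + sum_i phi_i X_{t+1-i}.
Substitute known values:
  E[X_{t+1} | ...] = -1 + (0.072) * (-5) + (0.076) * (-3) + (-0.563) * (0)
                   = -1.5880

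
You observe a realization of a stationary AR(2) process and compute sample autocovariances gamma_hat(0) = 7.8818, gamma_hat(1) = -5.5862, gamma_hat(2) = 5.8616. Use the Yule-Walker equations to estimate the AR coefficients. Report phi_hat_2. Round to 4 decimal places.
\hat\phi_{2} = 0.4850

The Yule-Walker equations for an AR(p) process read, in matrix form,
  Gamma_p phi = r_p,   with   (Gamma_p)_{ij} = gamma(|i - j|),
                       (r_p)_i = gamma(i),   i,j = 1..p.
Substitute the sample gammas (Toeplitz matrix and right-hand side of size 2):
  Gamma_p = [[7.8818, -5.5862], [-5.5862, 7.8818]]
  r_p     = [-5.5862, 5.8616]
Written out:
  7.8818 phi_1 - 5.5862 phi_2 = -5.5862
  -5.5862 phi_1 + 7.8818 phi_2 = 5.8616
Solve by Cramer's rule:
  det = gamma(0)^2 - gamma(1)^2 = (7.8818)^2 - (-5.5862)^2 = 62.12277124 - 31.20563044 = 30.9171408
  phi_hat_1 = [gamma(1) gamma(0) - gamma(1) gamma(2)] / det = [(-5.5862)(7.8818) - (-5.5862)(5.8616)] / 30.9171408 = -11.28524124 / 30.9171408 = -0.365
  phi_hat_2 = [gamma(0) gamma(2) - gamma(1)^2] / det = [(7.8818)(5.8616) - (-5.5862)^2] / 30.9171408 = 14.99432844 / 30.9171408 = 0.485
So phi_hat = [-0.3650, 0.4850].
Therefore phi_hat_2 = 0.4850.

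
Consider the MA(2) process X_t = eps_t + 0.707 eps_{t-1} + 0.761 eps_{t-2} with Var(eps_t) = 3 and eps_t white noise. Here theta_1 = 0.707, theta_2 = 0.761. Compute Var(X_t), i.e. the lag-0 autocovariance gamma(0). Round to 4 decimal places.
\gamma(0) = 6.2369

For an MA(q) process X_t = eps_t + sum_i theta_i eps_{t-i} with
Var(eps_t) = sigma^2, the variance is
  gamma(0) = sigma^2 * (1 + sum_i theta_i^2).
  sum_i theta_i^2 = (0.707)^2 + (0.761)^2 = 0.499849 + 0.579121 = 1.07897.
  gamma(0) = 3 * (1 + 1.07897) = 3 * 2.07897 = 6.23691, which rounds to 6.2369.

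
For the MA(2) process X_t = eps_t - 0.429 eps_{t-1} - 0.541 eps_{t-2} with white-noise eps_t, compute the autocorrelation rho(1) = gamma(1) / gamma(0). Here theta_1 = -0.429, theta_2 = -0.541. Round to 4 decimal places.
\rho(1) = -0.1333

For an MA(q) process with theta_0 = 1, the autocovariance is
  gamma(k) = sigma^2 * sum_{i=0..q-k} theta_i * theta_{i+k},
and rho(k) = gamma(k) / gamma(0). Sigma^2 cancels.
  numerator   = (1)*(-0.429) + (-0.429)*(-0.541) = -0.196911.
  denominator = (1)^2 + (-0.429)^2 + (-0.541)^2 = 1.476722.
  rho(1) = -0.196911 / 1.476722 = -0.1333.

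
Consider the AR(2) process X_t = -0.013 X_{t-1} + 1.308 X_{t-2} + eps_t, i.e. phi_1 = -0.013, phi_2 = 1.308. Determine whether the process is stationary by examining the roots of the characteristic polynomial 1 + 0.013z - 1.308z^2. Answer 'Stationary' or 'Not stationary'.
\text{Not stationary}

The AR(p) characteristic polynomial is P(z) = 1 + 0.013z - 1.308z^2.
Stationarity requires all roots to lie outside the unit circle, i.e. |z| > 1 for every root.
Set 1 + (0.013) z + (-1.308) z^2 = 0, i.e. a z^2 + b z + c = 0 with a = -1.308, b = 0.013, c = 1.
Discriminant D = b^2 - 4ac = (0.013)^2 - 4*(-1.308)*1 = 0.000169 - (-5.232) = 5.232169.
D >= 0, so the roots are real: z = (-b +/- sqrt(D)) / (2a) = (-0.013 +/- 2.287393) / (-2.616).
  z_1 = (-0.013 + 2.287393) / (-2.616) = -0.8694,   |z_1| = 0.8694.
  z_2 = (-0.013 - 2.287393) / (-2.616) = 0.8794,   |z_2| = 0.8794.
Moduli of all roots: 0.8694, 0.8794.
All moduli strictly greater than 1? No.
Verdict: Not stationary.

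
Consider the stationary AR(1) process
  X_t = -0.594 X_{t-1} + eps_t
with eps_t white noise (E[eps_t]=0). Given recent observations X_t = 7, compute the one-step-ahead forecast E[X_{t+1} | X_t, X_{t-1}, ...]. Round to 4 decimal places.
E[X_{t+1} \mid \mathcal F_t] = -4.1580

For an AR(p) model X_t = c + sum_i phi_i X_{t-i} + eps_t, the
one-step-ahead conditional mean is
  E[X_{t+1} | X_t, ...] = c + sum_i phi_i X_{t+1-i}.
Substitute known values:
  E[X_{t+1} | ...] = (-0.594) * (7)
                   = -4.1580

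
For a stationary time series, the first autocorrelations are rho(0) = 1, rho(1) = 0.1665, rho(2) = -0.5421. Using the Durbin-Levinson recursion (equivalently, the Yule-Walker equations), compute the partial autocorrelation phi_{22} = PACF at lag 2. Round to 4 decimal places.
\phi_{22} = -0.5861

The PACF at lag k is phi_{kk}, the last component of the solution
to the Yule-Walker system G_k phi = r_k where
  (G_k)_{ij} = rho(|i - j|), (r_k)_i = rho(i), i,j = 1..k.
Equivalently, Durbin-Levinson gives phi_{kk} iteratively:
  phi_{11} = rho(1)
  phi_{kk} = [rho(k) - sum_{j=1..k-1} phi_{k-1,j} rho(k-j)]
            / [1 - sum_{j=1..k-1} phi_{k-1,j} rho(j)],
  phi_{k,j} = phi_{k-1,j} - phi_{kk} phi_{k-1,k-j},  j = 1..k-1.
Step k = 1:
  phi_11 = rho(1) = 0.1665.
Step k = 2:
  phi_22 = [rho(2) - phi_11 rho(1)] / [1 - phi_11 rho(1)] = [-0.5421 - (0.1665)(0.1665)] / [1 - (0.1665)(0.1665)]
         = -0.56982225 / 0.97227775 = -0.5861.
Therefore phi_{22} = -0.5861.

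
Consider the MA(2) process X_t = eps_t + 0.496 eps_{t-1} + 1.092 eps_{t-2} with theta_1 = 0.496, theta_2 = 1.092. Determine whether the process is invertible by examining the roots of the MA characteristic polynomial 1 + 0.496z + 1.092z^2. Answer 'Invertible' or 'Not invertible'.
\text{Not invertible}

The MA(q) characteristic polynomial is P(z) = 1 + 0.496z + 1.092z^2.
Invertibility requires all roots to lie outside the unit circle, i.e. |z| > 1 for every root.
Set 1 + (0.496) z + (1.092) z^2 = 0, i.e. a z^2 + b z + c = 0 with a = 1.092, b = 0.496, c = 1.
Discriminant D = b^2 - 4ac = (0.496)^2 - 4*(1.092)*1 = 0.246016 - (4.368) = -4.121984.
D < 0, so the roots are the complex-conjugate pair z = (-b +/- i sqrt(-D)) / (2a) = -0.2271 +/- 0.9296i.
For a conjugate pair |z|^2 = z * conj(z) = (product of roots) = c/a = 1/(1.092) = 0.915751, so |z| = sqrt(0.915751) = 0.9569 for both roots.
Moduli of all roots: 0.9569, 0.9569.
All moduli strictly greater than 1? No.
Verdict: Not invertible.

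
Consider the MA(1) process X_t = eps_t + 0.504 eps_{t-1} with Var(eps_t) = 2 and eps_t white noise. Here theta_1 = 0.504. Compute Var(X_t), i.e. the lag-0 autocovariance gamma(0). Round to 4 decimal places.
\gamma(0) = 2.5080

For an MA(q) process X_t = eps_t + sum_i theta_i eps_{t-i} with
Var(eps_t) = sigma^2, the variance is
  gamma(0) = sigma^2 * (1 + sum_i theta_i^2).
  sum_i theta_i^2 = (0.504)^2 = 0.254016.
  gamma(0) = 2 * (1 + 0.254016) = 2 * 1.254016 = 2.508032, which rounds to 2.5080.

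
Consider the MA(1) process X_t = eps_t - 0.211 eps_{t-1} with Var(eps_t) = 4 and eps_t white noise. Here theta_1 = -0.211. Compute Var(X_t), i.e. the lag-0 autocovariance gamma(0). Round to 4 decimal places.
\gamma(0) = 4.1781

For an MA(q) process X_t = eps_t + sum_i theta_i eps_{t-i} with
Var(eps_t) = sigma^2, the variance is
  gamma(0) = sigma^2 * (1 + sum_i theta_i^2).
  sum_i theta_i^2 = (-0.211)^2 = 0.044521.
  gamma(0) = 4 * (1 + 0.044521) = 4 * 1.044521 = 4.178084, which rounds to 4.1781.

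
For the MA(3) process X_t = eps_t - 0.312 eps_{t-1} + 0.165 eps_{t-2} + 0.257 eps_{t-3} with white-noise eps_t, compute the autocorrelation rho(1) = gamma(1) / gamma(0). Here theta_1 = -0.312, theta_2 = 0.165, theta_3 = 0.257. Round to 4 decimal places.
\rho(1) = -0.2697

For an MA(q) process with theta_0 = 1, the autocovariance is
  gamma(k) = sigma^2 * sum_{i=0..q-k} theta_i * theta_{i+k},
and rho(k) = gamma(k) / gamma(0). Sigma^2 cancels.
  numerator   = (1)*(-0.312) + (-0.312)*(0.165) + (0.165)*(0.257) = -0.321075.
  denominator = (1)^2 + (-0.312)^2 + (0.165)^2 + (0.257)^2 = 1.190618.
  rho(1) = -0.321075 / 1.190618 = -0.2697.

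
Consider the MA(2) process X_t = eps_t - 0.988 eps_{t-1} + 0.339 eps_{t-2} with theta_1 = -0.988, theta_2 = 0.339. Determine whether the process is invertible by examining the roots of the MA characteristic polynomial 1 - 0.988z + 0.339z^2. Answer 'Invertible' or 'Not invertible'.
\text{Invertible}

The MA(q) characteristic polynomial is P(z) = 1 - 0.988z + 0.339z^2.
Invertibility requires all roots to lie outside the unit circle, i.e. |z| > 1 for every root.
Set 1 + (-0.988) z + (0.339) z^2 = 0, i.e. a z^2 + b z + c = 0 with a = 0.339, b = -0.988, c = 1.
Discriminant D = b^2 - 4ac = (-0.988)^2 - 4*(0.339)*1 = 0.976144 - (1.356) = -0.379856.
D < 0, so the roots are the complex-conjugate pair z = (-b +/- i sqrt(-D)) / (2a) = 1.4572 +/- 0.909i.
For a conjugate pair |z|^2 = z * conj(z) = (product of roots) = c/a = 1/(0.339) = 2.949853, so |z| = sqrt(2.949853) = 1.7175 for both roots.
Moduli of all roots: 1.7175, 1.7175.
All moduli strictly greater than 1? Yes.
Verdict: Invertible.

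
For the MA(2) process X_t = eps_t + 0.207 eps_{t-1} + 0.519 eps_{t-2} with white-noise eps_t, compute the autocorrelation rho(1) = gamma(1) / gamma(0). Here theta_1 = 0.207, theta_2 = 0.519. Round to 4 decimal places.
\rho(1) = 0.2396

For an MA(q) process with theta_0 = 1, the autocovariance is
  gamma(k) = sigma^2 * sum_{i=0..q-k} theta_i * theta_{i+k},
and rho(k) = gamma(k) / gamma(0). Sigma^2 cancels.
  numerator   = (1)*(0.207) + (0.207)*(0.519) = 0.314433.
  denominator = (1)^2 + (0.207)^2 + (0.519)^2 = 1.31221.
  rho(1) = 0.314433 / 1.31221 = 0.2396.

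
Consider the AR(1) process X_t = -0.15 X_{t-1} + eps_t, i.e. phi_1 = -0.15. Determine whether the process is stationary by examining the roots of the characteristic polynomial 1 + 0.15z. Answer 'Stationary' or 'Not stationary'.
\text{Stationary}

The AR(p) characteristic polynomial is P(z) = 1 + 0.15z.
Stationarity requires all roots to lie outside the unit circle, i.e. |z| > 1 for every root.
This is linear in z: 1 + (0.15) z = 0  =>  z = -1/(0.15) = -6.666667,  |z| = 6.666667.
Moduli of all roots: 6.6667.
All moduli strictly greater than 1? Yes.
Verdict: Stationary.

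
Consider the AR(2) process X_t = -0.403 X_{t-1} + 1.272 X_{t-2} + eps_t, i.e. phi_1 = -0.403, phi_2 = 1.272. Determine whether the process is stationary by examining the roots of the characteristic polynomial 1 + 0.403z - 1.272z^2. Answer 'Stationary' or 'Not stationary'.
\text{Not stationary}

The AR(p) characteristic polynomial is P(z) = 1 + 0.403z - 1.272z^2.
Stationarity requires all roots to lie outside the unit circle, i.e. |z| > 1 for every root.
Set 1 + (0.403) z + (-1.272) z^2 = 0, i.e. a z^2 + b z + c = 0 with a = -1.272, b = 0.403, c = 1.
Discriminant D = b^2 - 4ac = (0.403)^2 - 4*(-1.272)*1 = 0.162409 - (-5.088) = 5.250409.
D >= 0, so the roots are real: z = (-b +/- sqrt(D)) / (2a) = (-0.403 +/- 2.291377) / (-2.544).
  z_1 = (-0.403 + 2.291377) / (-2.544) = -0.7423,   |z_1| = 0.7423.
  z_2 = (-0.403 - 2.291377) / (-2.544) = 1.0591,   |z_2| = 1.0591.
Moduli of all roots: 0.7423, 1.0591.
All moduli strictly greater than 1? No.
Verdict: Not stationary.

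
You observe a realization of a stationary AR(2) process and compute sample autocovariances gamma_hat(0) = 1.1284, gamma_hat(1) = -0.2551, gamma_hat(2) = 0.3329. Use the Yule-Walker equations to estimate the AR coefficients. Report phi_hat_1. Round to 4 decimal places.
\hat\phi_{1} = -0.1680

The Yule-Walker equations for an AR(p) process read, in matrix form,
  Gamma_p phi = r_p,   with   (Gamma_p)_{ij} = gamma(|i - j|),
                       (r_p)_i = gamma(i),   i,j = 1..p.
Substitute the sample gammas (Toeplitz matrix and right-hand side of size 2):
  Gamma_p = [[1.1284, -0.2551], [-0.2551, 1.1284]]
  r_p     = [-0.2551, 0.3329]
Written out:
  1.1284 phi_1 - 0.2551 phi_2 = -0.2551
  -0.2551 phi_1 + 1.1284 phi_2 = 0.3329
Solve by Cramer's rule:
  det = gamma(0)^2 - gamma(1)^2 = (1.1284)^2 - (-0.2551)^2 = 1.27328656 - 0.06507601 = 1.20821055
  phi_hat_1 = [gamma(1) gamma(0) - gamma(1) gamma(2)] / det = [(-0.2551)(1.1284) - (-0.2551)(0.3329)] / 1.20821055 = -0.20293205 / 1.20821055 = -0.168
  phi_hat_2 = [gamma(0) gamma(2) - gamma(1)^2] / det = [(1.1284)(0.3329) - (-0.2551)^2] / 1.20821055 = 0.31056835 / 1.20821055 = 0.257
So phi_hat = [-0.1680, 0.2570].
Therefore phi_hat_1 = -0.1680.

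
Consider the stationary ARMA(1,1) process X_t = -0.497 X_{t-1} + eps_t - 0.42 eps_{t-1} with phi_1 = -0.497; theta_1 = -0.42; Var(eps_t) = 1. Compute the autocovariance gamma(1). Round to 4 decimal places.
\gamma(1) = -1.4720

Multiply the model equation by X_{t-k} and take expectations. With theta_0 = psi_0 = 1 and psi_j the MA(infinity) weights, this gives
  gamma(k) - sum_i phi_i gamma(k-i) = c_k,
  c_k = sigma^2 * sum_{j=k..q} theta_j psi_{j-k}   (c_k = 0 for k > q),
using gamma(-m) = gamma(m).
psi-weights needed (psi_j = theta_j + sum_i phi_i psi_{j-i}):
  psi_1 = theta_1 + phi_1 = -0.42 + (-0.497) = -0.917
Right-hand sides:
  c_0 = sigma^2 (1 + theta_1 psi_1) = 1 * (1 + (-0.42)(-0.917)) = 1 * 1.38514 = 1.38514
  c_1 = sigma^2 theta_1 = 1 * (-0.42) = -0.42
  c_2 = 0
Equations for k = 0 and k = 1 (AR order 1):
  gamma(0) = phi_1 gamma(1) + c_0
  gamma(1) = phi_1 gamma(0) + c_1
Substituting the second into the first: gamma(0) (1 - phi_1^2) = c_0 + phi_1 c_1, so
  gamma(0) = (c_0 + phi_1 c_1) / (1 - phi_1^2) = (1.38514 + (-0.497)(-0.42)) / (1 - (-0.497)^2) = 1.59388 / 0.752991 = 2.116732.
  gamma(1) = phi_1 gamma(0) + c_1 = (-0.497)(2.116732) + (-0.42) = -1.472016.
Therefore gamma(1) = -1.4720 (to 4 decimal places).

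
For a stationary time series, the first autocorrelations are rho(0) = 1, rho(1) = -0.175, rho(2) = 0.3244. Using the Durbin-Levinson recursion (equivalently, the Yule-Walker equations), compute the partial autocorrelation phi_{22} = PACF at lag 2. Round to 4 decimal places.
\phi_{22} = 0.3031

The PACF at lag k is phi_{kk}, the last component of the solution
to the Yule-Walker system G_k phi = r_k where
  (G_k)_{ij} = rho(|i - j|), (r_k)_i = rho(i), i,j = 1..k.
Equivalently, Durbin-Levinson gives phi_{kk} iteratively:
  phi_{11} = rho(1)
  phi_{kk} = [rho(k) - sum_{j=1..k-1} phi_{k-1,j} rho(k-j)]
            / [1 - sum_{j=1..k-1} phi_{k-1,j} rho(j)],
  phi_{k,j} = phi_{k-1,j} - phi_{kk} phi_{k-1,k-j},  j = 1..k-1.
Step k = 1:
  phi_11 = rho(1) = -0.175.
Step k = 2:
  phi_22 = [rho(2) - phi_11 rho(1)] / [1 - phi_11 rho(1)] = [0.3244 - (-0.175)(-0.175)] / [1 - (-0.175)(-0.175)]
         = 0.293775 / 0.969375 = 0.3031.
Therefore phi_{22} = 0.3031.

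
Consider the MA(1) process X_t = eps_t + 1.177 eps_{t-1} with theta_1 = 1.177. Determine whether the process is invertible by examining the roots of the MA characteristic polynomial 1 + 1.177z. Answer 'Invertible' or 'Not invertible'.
\text{Not invertible}

The MA(q) characteristic polynomial is P(z) = 1 + 1.177z.
Invertibility requires all roots to lie outside the unit circle, i.e. |z| > 1 for every root.
This is linear in z: 1 + (1.177) z = 0  =>  z = -1/(1.177) = -0.849618,  |z| = 0.849618.
Moduli of all roots: 0.8496.
All moduli strictly greater than 1? No.
Verdict: Not invertible.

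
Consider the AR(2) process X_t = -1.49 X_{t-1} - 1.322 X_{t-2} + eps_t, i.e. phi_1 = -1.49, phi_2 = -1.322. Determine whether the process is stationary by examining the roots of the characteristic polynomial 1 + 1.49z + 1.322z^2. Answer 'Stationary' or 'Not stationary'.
\text{Not stationary}

The AR(p) characteristic polynomial is P(z) = 1 + 1.49z + 1.322z^2.
Stationarity requires all roots to lie outside the unit circle, i.e. |z| > 1 for every root.
Set 1 + (1.49) z + (1.322) z^2 = 0, i.e. a z^2 + b z + c = 0 with a = 1.322, b = 1.49, c = 1.
Discriminant D = b^2 - 4ac = (1.49)^2 - 4*(1.322)*1 = 2.2201 - (5.288) = -3.0679.
D < 0, so the roots are the complex-conjugate pair z = (-b +/- i sqrt(-D)) / (2a) = -0.5635 +/- 0.6625i.
For a conjugate pair |z|^2 = z * conj(z) = (product of roots) = c/a = 1/(1.322) = 0.75643, so |z| = sqrt(0.75643) = 0.8697 for both roots.
Moduli of all roots: 0.8697, 0.8697.
All moduli strictly greater than 1? No.
Verdict: Not stationary.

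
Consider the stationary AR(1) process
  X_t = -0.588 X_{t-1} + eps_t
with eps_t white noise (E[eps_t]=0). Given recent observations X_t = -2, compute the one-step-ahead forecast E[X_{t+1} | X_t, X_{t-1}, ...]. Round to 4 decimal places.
E[X_{t+1} \mid \mathcal F_t] = 1.1760

For an AR(p) model X_t = c + sum_i phi_i X_{t-i} + eps_t, the
one-step-ahead conditional mean is
  E[X_{t+1} | X_t, ...] = c + sum_i phi_i X_{t+1-i}.
Substitute known values:
  E[X_{t+1} | ...] = (-0.588) * (-2)
                   = 1.1760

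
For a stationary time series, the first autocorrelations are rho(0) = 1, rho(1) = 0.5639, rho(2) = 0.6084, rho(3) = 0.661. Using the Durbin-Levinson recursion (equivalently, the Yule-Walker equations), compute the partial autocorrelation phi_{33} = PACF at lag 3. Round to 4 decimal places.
\phi_{33} = 0.4010

The PACF at lag k is phi_{kk}, the last component of the solution
to the Yule-Walker system G_k phi = r_k where
  (G_k)_{ij} = rho(|i - j|), (r_k)_i = rho(i), i,j = 1..k.
Equivalently, Durbin-Levinson gives phi_{kk} iteratively:
  phi_{11} = rho(1)
  phi_{kk} = [rho(k) - sum_{j=1..k-1} phi_{k-1,j} rho(k-j)]
            / [1 - sum_{j=1..k-1} phi_{k-1,j} rho(j)],
  phi_{k,j} = phi_{k-1,j} - phi_{kk} phi_{k-1,k-j},  j = 1..k-1.
Step k = 1:
  phi_11 = rho(1) = 0.5639.
Step k = 2:
  phi_22 = [rho(2) - phi_11 rho(1)] / [1 - phi_11 rho(1)] = [0.6084 - (0.5639)(0.5639)] / [1 - (0.5639)(0.5639)]
         = 0.29041679 / 0.68201679 = 0.425821.
  Update: phi_21 = phi_11 - phi_22 phi_11 = 0.5639 - (0.425821)(0.5639) = 0.32378.
Step k = 3:
  phi_33 = [rho(3) - phi_21 rho(2) - phi_22 rho(1)] / [1 - phi_21 rho(1) - phi_22 rho(2)]
    numerator   = 0.661 - (0.32378)(0.6084) - (0.425821)(0.5639) = 0.22389216
    denominator = 1 - (0.32378)(0.5639) - (0.425821)(0.6084) = 0.55835134
  phi_33 = 0.22389216 / 0.55835134 = 0.401.
Therefore phi_{33} = 0.4010.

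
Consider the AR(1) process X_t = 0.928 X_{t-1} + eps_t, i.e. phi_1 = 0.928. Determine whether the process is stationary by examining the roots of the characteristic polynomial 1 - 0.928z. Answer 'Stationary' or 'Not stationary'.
\text{Stationary}

The AR(p) characteristic polynomial is P(z) = 1 - 0.928z.
Stationarity requires all roots to lie outside the unit circle, i.e. |z| > 1 for every root.
This is linear in z: 1 + (-0.928) z = 0  =>  z = -1/(-0.928) = 1.077586,  |z| = 1.077586.
Moduli of all roots: 1.0776.
All moduli strictly greater than 1? Yes.
Verdict: Stationary.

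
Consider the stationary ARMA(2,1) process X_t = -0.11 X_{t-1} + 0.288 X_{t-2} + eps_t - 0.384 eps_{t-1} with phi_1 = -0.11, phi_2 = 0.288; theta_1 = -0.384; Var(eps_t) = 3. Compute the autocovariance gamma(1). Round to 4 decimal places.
\gamma(1) = -2.2735

Multiply the model equation by X_{t-k} and take expectations. With theta_0 = psi_0 = 1 and psi_j the MA(infinity) weights, this gives
  gamma(k) - sum_i phi_i gamma(k-i) = c_k,
  c_k = sigma^2 * sum_{j=k..q} theta_j psi_{j-k}   (c_k = 0 for k > q),
using gamma(-m) = gamma(m).
psi-weights needed (psi_j = theta_j + sum_i phi_i psi_{j-i}):
  psi_1 = theta_1 + phi_1 = -0.384 + (-0.11) = -0.494
Right-hand sides:
  c_0 = sigma^2 (1 + theta_1 psi_1) = 3 * (1 + (-0.384)(-0.494)) = 3 * 1.189696 = 3.569088
  c_1 = sigma^2 theta_1 = 3 * (-0.384) = -1.152
  c_2 = 0
Equations for k = 0, 1, 2 (AR order 2, c_2 = 0):
  (E0) gamma(0) = phi_1 gamma(1) + phi_2 gamma(2) + c_0
  (E1) gamma(1) = phi_1 gamma(0) + phi_2 gamma(1) + c_1
  (E2) gamma(2) = phi_1 gamma(1) + phi_2 gamma(0)
From (E1): gamma(1) = A gamma(0) + B with
  A = phi_1 / (1 - phi_2) = -0.11 / 0.712 = -0.154494,   B = c_1 / (1 - phi_2) = -1.152 / 0.712 = -1.617978.
Insert (E2) into (E0): gamma(0) (1 - phi_2^2) = phi_1 (1 + phi_2) gamma(1) + c_0.
  phi_1 (1 + phi_2) = (-0.11)(1.288) = -0.14168,   1 - phi_2^2 = 0.917056.
Replace gamma(1) by A gamma(0) + B and collect gamma(0):
  gamma(0) [0.917056 - (-0.14168)(-0.154494)] = (-0.14168)(-1.617978) + 3.569088
  gamma(0) * 0.895167 = 3.798323
  gamma(0) = 3.798323 / 0.895167 = 4.243144.
  gamma(1) = A gamma(0) + B = (-0.154494)(4.243144) + (-1.617978) = -2.273519.
Therefore gamma(1) = -2.2735 (to 4 decimal places).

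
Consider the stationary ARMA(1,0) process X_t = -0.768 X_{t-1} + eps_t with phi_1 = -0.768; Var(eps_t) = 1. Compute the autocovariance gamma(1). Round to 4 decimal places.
\gamma(1) = -1.8724

Multiply the model equation by X_{t-k} and take expectations. With theta_0 = psi_0 = 1 and psi_j the MA(infinity) weights, this gives
  gamma(k) - sum_i phi_i gamma(k-i) = c_k,
  c_k = sigma^2 * sum_{j=k..q} theta_j psi_{j-k}   (c_k = 0 for k > q),
using gamma(-m) = gamma(m).
Pure AR (q = 0): c_0 = sigma^2 = 1, c_k = 0 for k >= 1.
Equations for k = 0 and k = 1 (AR order 1):
  gamma(0) = phi_1 gamma(1) + c_0
  gamma(1) = phi_1 gamma(0) + c_1
Substituting the second into the first: gamma(0) (1 - phi_1^2) = c_0 + phi_1 c_1, so
  gamma(0) = c_0 / (1 - phi_1^2) = 1 / (1 - (-0.768)^2) = 1 / 0.410176 = 2.437978.
  gamma(1) = phi_1 gamma(0) = (-0.768)(2.437978) = -1.872367.
Therefore gamma(1) = -1.8724 (to 4 decimal places).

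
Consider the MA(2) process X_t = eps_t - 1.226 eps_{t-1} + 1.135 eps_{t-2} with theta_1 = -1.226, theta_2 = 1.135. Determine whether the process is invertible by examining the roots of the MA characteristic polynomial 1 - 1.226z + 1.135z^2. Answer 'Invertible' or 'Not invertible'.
\text{Not invertible}

The MA(q) characteristic polynomial is P(z) = 1 - 1.226z + 1.135z^2.
Invertibility requires all roots to lie outside the unit circle, i.e. |z| > 1 for every root.
Set 1 + (-1.226) z + (1.135) z^2 = 0, i.e. a z^2 + b z + c = 0 with a = 1.135, b = -1.226, c = 1.
Discriminant D = b^2 - 4ac = (-1.226)^2 - 4*(1.135)*1 = 1.503076 - (4.54) = -3.036924.
D < 0, so the roots are the complex-conjugate pair z = (-b +/- i sqrt(-D)) / (2a) = 0.5401 +/- 0.7677i.
For a conjugate pair |z|^2 = z * conj(z) = (product of roots) = c/a = 1/(1.135) = 0.881057, so |z| = sqrt(0.881057) = 0.9386 for both roots.
Moduli of all roots: 0.9386, 0.9386.
All moduli strictly greater than 1? No.
Verdict: Not invertible.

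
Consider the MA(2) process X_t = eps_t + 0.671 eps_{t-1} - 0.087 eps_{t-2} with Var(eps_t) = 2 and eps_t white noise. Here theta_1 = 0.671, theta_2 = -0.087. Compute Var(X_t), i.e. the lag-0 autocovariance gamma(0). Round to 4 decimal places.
\gamma(0) = 2.9156

For an MA(q) process X_t = eps_t + sum_i theta_i eps_{t-i} with
Var(eps_t) = sigma^2, the variance is
  gamma(0) = sigma^2 * (1 + sum_i theta_i^2).
  sum_i theta_i^2 = (0.671)^2 + (-0.087)^2 = 0.450241 + 0.007569 = 0.45781.
  gamma(0) = 2 * (1 + 0.45781) = 2 * 1.45781 = 2.91562, which rounds to 2.9156.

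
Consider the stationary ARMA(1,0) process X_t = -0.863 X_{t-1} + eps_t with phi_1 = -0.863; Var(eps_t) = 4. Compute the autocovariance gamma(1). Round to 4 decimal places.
\gamma(1) = -13.5250

Multiply the model equation by X_{t-k} and take expectations. With theta_0 = psi_0 = 1 and psi_j the MA(infinity) weights, this gives
  gamma(k) - sum_i phi_i gamma(k-i) = c_k,
  c_k = sigma^2 * sum_{j=k..q} theta_j psi_{j-k}   (c_k = 0 for k > q),
using gamma(-m) = gamma(m).
Pure AR (q = 0): c_0 = sigma^2 = 4, c_k = 0 for k >= 1.
Equations for k = 0 and k = 1 (AR order 1):
  gamma(0) = phi_1 gamma(1) + c_0
  gamma(1) = phi_1 gamma(0) + c_1
Substituting the second into the first: gamma(0) (1 - phi_1^2) = c_0 + phi_1 c_1, so
  gamma(0) = c_0 / (1 - phi_1^2) = 4 / (1 - (-0.863)^2) = 4 / 0.255231 = 15.672077.
  gamma(1) = phi_1 gamma(0) = (-0.863)(15.672077) = -13.525003.
Therefore gamma(1) = -13.5250 (to 4 decimal places).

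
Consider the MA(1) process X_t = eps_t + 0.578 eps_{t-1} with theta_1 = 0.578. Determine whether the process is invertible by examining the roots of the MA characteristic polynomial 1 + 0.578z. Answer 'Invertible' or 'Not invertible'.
\text{Invertible}

The MA(q) characteristic polynomial is P(z) = 1 + 0.578z.
Invertibility requires all roots to lie outside the unit circle, i.e. |z| > 1 for every root.
This is linear in z: 1 + (0.578) z = 0  =>  z = -1/(0.578) = -1.730104,  |z| = 1.730104.
Moduli of all roots: 1.7301.
All moduli strictly greater than 1? Yes.
Verdict: Invertible.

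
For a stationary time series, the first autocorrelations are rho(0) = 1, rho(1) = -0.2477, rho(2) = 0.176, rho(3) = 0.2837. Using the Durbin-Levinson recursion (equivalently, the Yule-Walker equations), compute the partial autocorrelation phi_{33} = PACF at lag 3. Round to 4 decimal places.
\phi_{33} = 0.3809

The PACF at lag k is phi_{kk}, the last component of the solution
to the Yule-Walker system G_k phi = r_k where
  (G_k)_{ij} = rho(|i - j|), (r_k)_i = rho(i), i,j = 1..k.
Equivalently, Durbin-Levinson gives phi_{kk} iteratively:
  phi_{11} = rho(1)
  phi_{kk} = [rho(k) - sum_{j=1..k-1} phi_{k-1,j} rho(k-j)]
            / [1 - sum_{j=1..k-1} phi_{k-1,j} rho(j)],
  phi_{k,j} = phi_{k-1,j} - phi_{kk} phi_{k-1,k-j},  j = 1..k-1.
Step k = 1:
  phi_11 = rho(1) = -0.2477.
Step k = 2:
  phi_22 = [rho(2) - phi_11 rho(1)] / [1 - phi_11 rho(1)] = [0.176 - (-0.2477)(-0.2477)] / [1 - (-0.2477)(-0.2477)]
         = 0.11464471 / 0.93864471 = 0.122139.
  Update: phi_21 = phi_11 - phi_22 phi_11 = -0.2477 - (0.122139)(-0.2477) = -0.217446.
Step k = 3:
  phi_33 = [rho(3) - phi_21 rho(2) - phi_22 rho(1)] / [1 - phi_21 rho(1) - phi_22 rho(2)]
    numerator   = 0.2837 - (-0.217446)(0.176) - (0.122139)(-0.2477) = 0.35222427
    denominator = 1 - (-0.217446)(-0.2477) - (0.122139)(0.176) = 0.92464217
  phi_33 = 0.35222427 / 0.92464217 = 0.3809.
Therefore phi_{33} = 0.3809.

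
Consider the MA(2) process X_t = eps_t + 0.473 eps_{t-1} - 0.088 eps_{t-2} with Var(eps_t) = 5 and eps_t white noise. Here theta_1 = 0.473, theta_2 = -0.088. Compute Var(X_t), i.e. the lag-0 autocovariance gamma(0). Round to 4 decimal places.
\gamma(0) = 6.1574

For an MA(q) process X_t = eps_t + sum_i theta_i eps_{t-i} with
Var(eps_t) = sigma^2, the variance is
  gamma(0) = sigma^2 * (1 + sum_i theta_i^2).
  sum_i theta_i^2 = (0.473)^2 + (-0.088)^2 = 0.223729 + 0.007744 = 0.231473.
  gamma(0) = 5 * (1 + 0.231473) = 5 * 1.231473 = 6.157365, which rounds to 6.1574.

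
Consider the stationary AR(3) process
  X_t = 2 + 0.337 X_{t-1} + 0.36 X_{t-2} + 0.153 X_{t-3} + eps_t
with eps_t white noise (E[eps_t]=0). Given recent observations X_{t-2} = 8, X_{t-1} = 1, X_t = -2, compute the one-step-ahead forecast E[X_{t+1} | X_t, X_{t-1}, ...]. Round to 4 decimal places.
E[X_{t+1} \mid \mathcal F_t] = 2.9100

For an AR(p) model X_t = c + sum_i phi_i X_{t-i} + eps_t, the
one-step-ahead conditional mean is
  E[X_{t+1} | X_t, ...] = c + sum_i phi_i X_{t+1-i}.
Substitute known values:
  E[X_{t+1} | ...] = 2 + (0.337) * (-2) + (0.36) * (1) + (0.153) * (8)
                   = 2.9100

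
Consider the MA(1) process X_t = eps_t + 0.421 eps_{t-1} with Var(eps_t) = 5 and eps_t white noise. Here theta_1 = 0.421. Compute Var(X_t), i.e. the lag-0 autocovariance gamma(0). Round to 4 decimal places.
\gamma(0) = 5.8862

For an MA(q) process X_t = eps_t + sum_i theta_i eps_{t-i} with
Var(eps_t) = sigma^2, the variance is
  gamma(0) = sigma^2 * (1 + sum_i theta_i^2).
  sum_i theta_i^2 = (0.421)^2 = 0.177241.
  gamma(0) = 5 * (1 + 0.177241) = 5 * 1.177241 = 5.886205, which rounds to 5.8862.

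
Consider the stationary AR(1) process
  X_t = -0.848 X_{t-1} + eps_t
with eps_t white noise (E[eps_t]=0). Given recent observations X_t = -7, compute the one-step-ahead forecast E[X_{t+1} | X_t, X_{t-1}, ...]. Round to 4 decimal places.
E[X_{t+1} \mid \mathcal F_t] = 5.9360

For an AR(p) model X_t = c + sum_i phi_i X_{t-i} + eps_t, the
one-step-ahead conditional mean is
  E[X_{t+1} | X_t, ...] = c + sum_i phi_i X_{t+1-i}.
Substitute known values:
  E[X_{t+1} | ...] = (-0.848) * (-7)
                   = 5.9360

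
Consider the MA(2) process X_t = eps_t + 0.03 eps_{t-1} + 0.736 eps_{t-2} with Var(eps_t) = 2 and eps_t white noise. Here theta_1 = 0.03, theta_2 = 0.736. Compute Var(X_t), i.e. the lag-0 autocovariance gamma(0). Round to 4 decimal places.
\gamma(0) = 3.0852

For an MA(q) process X_t = eps_t + sum_i theta_i eps_{t-i} with
Var(eps_t) = sigma^2, the variance is
  gamma(0) = sigma^2 * (1 + sum_i theta_i^2).
  sum_i theta_i^2 = (0.03)^2 + (0.736)^2 = 0.0009 + 0.541696 = 0.542596.
  gamma(0) = 2 * (1 + 0.542596) = 2 * 1.542596 = 3.085192, which rounds to 3.0852.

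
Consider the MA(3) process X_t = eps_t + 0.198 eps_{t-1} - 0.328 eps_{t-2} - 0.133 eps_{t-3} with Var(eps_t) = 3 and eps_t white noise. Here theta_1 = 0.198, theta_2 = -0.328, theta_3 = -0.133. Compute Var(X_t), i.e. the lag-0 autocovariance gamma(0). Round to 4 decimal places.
\gamma(0) = 3.4934

For an MA(q) process X_t = eps_t + sum_i theta_i eps_{t-i} with
Var(eps_t) = sigma^2, the variance is
  gamma(0) = sigma^2 * (1 + sum_i theta_i^2).
  sum_i theta_i^2 = (0.198)^2 + (-0.328)^2 + (-0.133)^2 = 0.039204 + 0.107584 + 0.017689 = 0.164477.
  gamma(0) = 3 * (1 + 0.164477) = 3 * 1.164477 = 3.493431, which rounds to 3.4934.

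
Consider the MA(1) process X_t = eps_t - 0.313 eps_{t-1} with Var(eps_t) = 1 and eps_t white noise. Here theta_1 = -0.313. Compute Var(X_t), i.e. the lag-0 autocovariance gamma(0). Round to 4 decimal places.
\gamma(0) = 1.0980

For an MA(q) process X_t = eps_t + sum_i theta_i eps_{t-i} with
Var(eps_t) = sigma^2, the variance is
  gamma(0) = sigma^2 * (1 + sum_i theta_i^2).
  sum_i theta_i^2 = (-0.313)^2 = 0.097969.
  gamma(0) = 1 * (1 + 0.097969) = 1 * 1.097969 = 1.097969, which rounds to 1.0980.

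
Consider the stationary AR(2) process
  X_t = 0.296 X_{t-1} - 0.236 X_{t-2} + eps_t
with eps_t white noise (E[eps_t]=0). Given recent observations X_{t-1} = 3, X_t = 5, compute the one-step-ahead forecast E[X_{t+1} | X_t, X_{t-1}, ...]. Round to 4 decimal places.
E[X_{t+1} \mid \mathcal F_t] = 0.7720

For an AR(p) model X_t = c + sum_i phi_i X_{t-i} + eps_t, the
one-step-ahead conditional mean is
  E[X_{t+1} | X_t, ...] = c + sum_i phi_i X_{t+1-i}.
Substitute known values:
  E[X_{t+1} | ...] = (0.296) * (5) + (-0.236) * (3)
                   = 0.7720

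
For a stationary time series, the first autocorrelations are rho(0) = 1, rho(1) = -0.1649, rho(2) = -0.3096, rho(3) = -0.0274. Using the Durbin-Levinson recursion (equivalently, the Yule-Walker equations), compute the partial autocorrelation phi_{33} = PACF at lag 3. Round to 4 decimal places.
\phi_{33} = -0.1789

The PACF at lag k is phi_{kk}, the last component of the solution
to the Yule-Walker system G_k phi = r_k where
  (G_k)_{ij} = rho(|i - j|), (r_k)_i = rho(i), i,j = 1..k.
Equivalently, Durbin-Levinson gives phi_{kk} iteratively:
  phi_{11} = rho(1)
  phi_{kk} = [rho(k) - sum_{j=1..k-1} phi_{k-1,j} rho(k-j)]
            / [1 - sum_{j=1..k-1} phi_{k-1,j} rho(j)],
  phi_{k,j} = phi_{k-1,j} - phi_{kk} phi_{k-1,k-j},  j = 1..k-1.
Step k = 1:
  phi_11 = rho(1) = -0.1649.
Step k = 2:
  phi_22 = [rho(2) - phi_11 rho(1)] / [1 - phi_11 rho(1)] = [-0.3096 - (-0.1649)(-0.1649)] / [1 - (-0.1649)(-0.1649)]
         = -0.33679201 / 0.97280799 = -0.346206.
  Update: phi_21 = phi_11 - phi_22 phi_11 = -0.1649 - (-0.346206)(-0.1649) = -0.221989.
Step k = 3:
  phi_33 = [rho(3) - phi_21 rho(2) - phi_22 rho(1)] / [1 - phi_21 rho(1) - phi_22 rho(2)]
    numerator   = -0.0274 - (-0.221989)(-0.3096) - (-0.346206)(-0.1649) = -0.15321729
    denominator = 1 - (-0.221989)(-0.1649) - (-0.346206)(-0.3096) = 0.85620856
  phi_33 = -0.15321729 / 0.85620856 = -0.1789.
Therefore phi_{33} = -0.1789.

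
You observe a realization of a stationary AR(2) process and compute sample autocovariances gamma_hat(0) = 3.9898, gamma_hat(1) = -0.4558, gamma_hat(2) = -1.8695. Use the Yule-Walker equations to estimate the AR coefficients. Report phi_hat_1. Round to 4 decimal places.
\hat\phi_{1} = -0.1700

The Yule-Walker equations for an AR(p) process read, in matrix form,
  Gamma_p phi = r_p,   with   (Gamma_p)_{ij} = gamma(|i - j|),
                       (r_p)_i = gamma(i),   i,j = 1..p.
Substitute the sample gammas (Toeplitz matrix and right-hand side of size 2):
  Gamma_p = [[3.9898, -0.4558], [-0.4558, 3.9898]]
  r_p     = [-0.4558, -1.8695]
Written out:
  3.9898 phi_1 - 0.4558 phi_2 = -0.4558
  -0.4558 phi_1 + 3.9898 phi_2 = -1.8695
Solve by Cramer's rule:
  det = gamma(0)^2 - gamma(1)^2 = (3.9898)^2 - (-0.4558)^2 = 15.91850404 - 0.20775364 = 15.7107504
  phi_hat_1 = [gamma(1) gamma(0) - gamma(1) gamma(2)] / det = [(-0.4558)(3.9898) - (-0.4558)(-1.8695)] / 15.7107504 = -2.67066894 / 15.7107504 = -0.17
  phi_hat_2 = [gamma(0) gamma(2) - gamma(1)^2] / det = [(3.9898)(-1.8695) - (-0.4558)^2] / 15.7107504 = -7.66668474 / 15.7107504 = -0.488
So phi_hat = [-0.1700, -0.4880].
Therefore phi_hat_1 = -0.1700.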